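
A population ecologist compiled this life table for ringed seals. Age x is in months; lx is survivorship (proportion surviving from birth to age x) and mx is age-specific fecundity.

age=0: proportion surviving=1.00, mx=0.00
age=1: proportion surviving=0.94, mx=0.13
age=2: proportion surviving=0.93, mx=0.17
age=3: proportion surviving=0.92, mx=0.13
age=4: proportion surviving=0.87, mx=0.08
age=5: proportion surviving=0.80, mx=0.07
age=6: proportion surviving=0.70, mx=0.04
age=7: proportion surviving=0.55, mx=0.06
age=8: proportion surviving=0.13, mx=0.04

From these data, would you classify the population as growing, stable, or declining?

R0 = Σ lx·mx = 0 + 0.1222 + 0.1581 + 0.1196 + 0.0696 + 0.056 + 0.028 + 0.033 + 0.0052 = 0.5917
R0 < 1, so the population is declining.

declining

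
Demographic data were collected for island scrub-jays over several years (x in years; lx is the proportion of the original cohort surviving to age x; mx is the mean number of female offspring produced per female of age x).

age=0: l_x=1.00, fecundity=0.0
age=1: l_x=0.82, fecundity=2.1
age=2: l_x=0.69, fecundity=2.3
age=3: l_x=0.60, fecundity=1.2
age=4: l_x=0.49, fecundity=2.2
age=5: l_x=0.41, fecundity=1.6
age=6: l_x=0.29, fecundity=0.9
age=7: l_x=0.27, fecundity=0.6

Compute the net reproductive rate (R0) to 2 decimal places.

lx·mx by age: 0, 1.722, 1.587, 0.72, 1.078, 0.656, 0.261, 0.162
R0 = Σ lx·mx = 6.186 → 6.19

6.19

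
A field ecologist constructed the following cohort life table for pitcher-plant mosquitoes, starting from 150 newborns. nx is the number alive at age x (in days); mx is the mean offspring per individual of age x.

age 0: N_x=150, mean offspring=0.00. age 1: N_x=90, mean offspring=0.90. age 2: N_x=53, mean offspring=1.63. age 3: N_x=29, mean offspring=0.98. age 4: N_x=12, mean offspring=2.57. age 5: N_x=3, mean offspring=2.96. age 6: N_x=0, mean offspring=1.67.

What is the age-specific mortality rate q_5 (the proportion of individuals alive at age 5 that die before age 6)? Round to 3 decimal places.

lx = nx/n0 = nx/150: 1, 0.6, 0.35333…, 0.19333…, 0.08, 0.02, 0
q_5 = (l_5 − l_6) / l_5 = (0.02 − 0) / 0.02
     = 0.02 / 0.02 = 1 → 1.000

1.000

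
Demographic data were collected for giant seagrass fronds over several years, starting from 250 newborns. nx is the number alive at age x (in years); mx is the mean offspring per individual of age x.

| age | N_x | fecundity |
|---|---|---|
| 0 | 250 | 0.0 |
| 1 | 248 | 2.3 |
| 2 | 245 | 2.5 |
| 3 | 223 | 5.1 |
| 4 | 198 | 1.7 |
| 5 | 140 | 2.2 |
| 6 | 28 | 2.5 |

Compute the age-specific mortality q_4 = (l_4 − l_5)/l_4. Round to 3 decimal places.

lx = nx/n0 = nx/250: 1, 0.992, 0.98, 0.892, 0.792, 0.56, 0.112
q_4 = (l_4 − l_5) / l_4 = (0.792 − 0.56) / 0.792
     = 0.232 / 0.792 = 0.292929… → 0.293

0.293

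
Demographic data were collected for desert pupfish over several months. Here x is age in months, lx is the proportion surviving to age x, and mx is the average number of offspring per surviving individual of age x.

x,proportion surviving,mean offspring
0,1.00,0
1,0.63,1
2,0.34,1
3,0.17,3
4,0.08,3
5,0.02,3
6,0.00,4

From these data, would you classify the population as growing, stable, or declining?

R0 = Σ lx·mx = 0 + 0.63 + 0.34 + 0.51 + 0.24 + 0.06 + 0 = 1.78
R0 > 1, so the population is growing.

growing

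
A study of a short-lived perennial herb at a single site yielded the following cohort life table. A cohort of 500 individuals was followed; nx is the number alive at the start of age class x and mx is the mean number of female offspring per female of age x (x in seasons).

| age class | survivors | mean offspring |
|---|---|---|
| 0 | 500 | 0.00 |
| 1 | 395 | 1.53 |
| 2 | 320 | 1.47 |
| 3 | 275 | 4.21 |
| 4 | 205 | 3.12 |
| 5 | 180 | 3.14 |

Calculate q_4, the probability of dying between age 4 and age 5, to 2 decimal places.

lx = nx/n0 = nx/500: 1, 0.79, 0.64, 0.55, 0.41, 0.36
q_4 = (l_4 − l_5) / l_4 = (0.41 − 0.36) / 0.41
     = 0.05 / 0.41 = 0.121951… → 0.12

0.12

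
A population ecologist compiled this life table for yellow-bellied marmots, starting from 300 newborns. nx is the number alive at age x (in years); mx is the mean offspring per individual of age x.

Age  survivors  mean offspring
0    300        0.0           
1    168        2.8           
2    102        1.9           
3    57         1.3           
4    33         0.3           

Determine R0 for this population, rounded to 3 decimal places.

lx = nx/n0 = nx/300: 1, 0.56, 0.34, 0.19, 0.11
lx·mx by age: 0, 1.568, 0.646, 0.247, 0.033
R0 = Σ lx·mx = 2.494 → 2.494

2.494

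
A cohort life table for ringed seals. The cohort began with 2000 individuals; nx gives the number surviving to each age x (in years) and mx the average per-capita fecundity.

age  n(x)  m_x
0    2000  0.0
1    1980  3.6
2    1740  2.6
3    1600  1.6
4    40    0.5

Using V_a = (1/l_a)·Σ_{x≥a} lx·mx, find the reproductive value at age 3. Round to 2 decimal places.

lx = nx/n0 = nx/2000: 1, 0.99, 0.87, 0.8, 0.02
lx·mx for x ≥ 3: 1.28, 0.01 → sum = 1.29
V_3 = 1.29 / l_3 = 1.29 / 0.8 = 1.6125 → 1.61

1.61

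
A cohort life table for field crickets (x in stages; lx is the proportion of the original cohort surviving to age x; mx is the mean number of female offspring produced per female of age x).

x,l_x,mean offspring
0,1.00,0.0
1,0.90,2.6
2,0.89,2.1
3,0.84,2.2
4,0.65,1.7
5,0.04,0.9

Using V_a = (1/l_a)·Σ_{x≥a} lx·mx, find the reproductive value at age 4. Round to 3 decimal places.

1.755

lx·mx for x ≥ 4: 1.105, 0.036 → sum = 1.141
V_4 = 1.141 / l_4 = 1.141 / 0.65 = 1.755385… → 1.755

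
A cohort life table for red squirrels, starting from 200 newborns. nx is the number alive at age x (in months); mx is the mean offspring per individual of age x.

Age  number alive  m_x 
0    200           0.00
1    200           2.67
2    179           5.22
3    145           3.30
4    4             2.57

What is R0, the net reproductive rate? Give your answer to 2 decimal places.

lx = nx/n0 = nx/200: 1, 1, 0.895, 0.725, 0.02
lx·mx by age: 0, 2.67, 4.6719, 2.3925, 0.0514
R0 = Σ lx·mx = 9.7858 → 9.79

9.79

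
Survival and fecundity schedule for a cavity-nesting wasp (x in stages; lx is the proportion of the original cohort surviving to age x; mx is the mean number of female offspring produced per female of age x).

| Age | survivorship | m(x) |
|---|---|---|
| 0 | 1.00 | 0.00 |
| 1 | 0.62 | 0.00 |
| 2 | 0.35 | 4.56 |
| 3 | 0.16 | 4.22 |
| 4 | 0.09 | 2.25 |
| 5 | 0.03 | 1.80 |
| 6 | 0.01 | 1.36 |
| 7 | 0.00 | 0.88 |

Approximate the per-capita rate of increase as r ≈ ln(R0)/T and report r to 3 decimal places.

0.372

R0 = Σ lx·mx = 0 + 0 + 1.596 + 0.6752 + 0.2025 + 0.054 + 0.0136 + 0 = 2.5413
Σ x·lx·mx = 6.3792; T = 6.3792/2.5413 = 2.51021…
r ≈ ln(R0)/T = ln(2.5413)/2.51021… = 0.37155… → 0.372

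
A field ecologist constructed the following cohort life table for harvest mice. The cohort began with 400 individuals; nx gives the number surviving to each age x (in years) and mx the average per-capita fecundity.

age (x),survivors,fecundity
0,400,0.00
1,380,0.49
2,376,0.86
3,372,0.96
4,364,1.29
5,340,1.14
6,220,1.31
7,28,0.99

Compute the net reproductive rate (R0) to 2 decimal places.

lx = nx/n0 = nx/400: 1, 0.95, 0.94, 0.93, 0.91, 0.85, 0.55, 0.07
lx·mx by age: 0, 0.4655, 0.8084, 0.8928, 1.1739, 0.969, 0.7205, 0.0693
R0 = Σ lx·mx = 5.0994 → 5.10

5.10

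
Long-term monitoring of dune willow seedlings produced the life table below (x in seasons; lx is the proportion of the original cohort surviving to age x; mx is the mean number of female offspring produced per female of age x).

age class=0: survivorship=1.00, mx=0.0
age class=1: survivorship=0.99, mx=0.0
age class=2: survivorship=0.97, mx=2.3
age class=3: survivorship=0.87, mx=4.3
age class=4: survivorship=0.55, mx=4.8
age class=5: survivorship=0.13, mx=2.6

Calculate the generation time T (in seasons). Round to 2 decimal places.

3.12

lx·mx: 0, 0, 2.231, 3.741, 2.64, 0.338 → R0 = 8.95
x·lx·mx: 0, 0, 4.462, 11.223, 10.56, 1.69 → Σ = 27.935
T = 27.935 / 8.95 = 3.121229… → 3.12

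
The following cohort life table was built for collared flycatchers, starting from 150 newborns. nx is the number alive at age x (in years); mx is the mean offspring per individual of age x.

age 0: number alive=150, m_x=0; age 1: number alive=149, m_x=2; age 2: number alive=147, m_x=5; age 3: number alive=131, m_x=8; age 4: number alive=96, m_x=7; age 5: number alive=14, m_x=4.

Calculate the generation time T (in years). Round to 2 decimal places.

2.81

lx = nx/n0 = nx/150: 1, 0.99333…, 0.98, 0.87333…, 0.64, 0.09333…
lx·mx: 0, 1.986667…, 4.9, 6.986667…, 4.48, 0.373333… → R0 = 18.726667…
x·lx·mx: 0, 1.986667…, 9.8, 20.96…, 17.92, 1.866667… → Σ = 52.533333…
T = 52.533333… / 18.726667… = 2.805269… → 2.81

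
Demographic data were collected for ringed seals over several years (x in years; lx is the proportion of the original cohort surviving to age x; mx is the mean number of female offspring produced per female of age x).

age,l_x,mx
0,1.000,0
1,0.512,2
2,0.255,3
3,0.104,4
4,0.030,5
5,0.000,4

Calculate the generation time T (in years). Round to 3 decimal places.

lx·mx: 0, 1.024, 0.765, 0.416, 0.15, 0 → R0 = 2.355
x·lx·mx: 0, 1.024, 1.53, 1.248, 0.6, 0 → Σ = 4.402
T = 4.402 / 2.355 = 1.869214… → 1.869

1.869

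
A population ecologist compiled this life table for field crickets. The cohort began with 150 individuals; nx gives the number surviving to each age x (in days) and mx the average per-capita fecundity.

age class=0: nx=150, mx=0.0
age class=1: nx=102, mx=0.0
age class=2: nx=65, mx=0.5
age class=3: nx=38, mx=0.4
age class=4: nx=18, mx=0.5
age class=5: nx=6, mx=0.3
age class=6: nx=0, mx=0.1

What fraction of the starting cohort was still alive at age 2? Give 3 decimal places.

0.433

l_2 = n_2/n_0 = 65/150 = 0.433333… → 0.433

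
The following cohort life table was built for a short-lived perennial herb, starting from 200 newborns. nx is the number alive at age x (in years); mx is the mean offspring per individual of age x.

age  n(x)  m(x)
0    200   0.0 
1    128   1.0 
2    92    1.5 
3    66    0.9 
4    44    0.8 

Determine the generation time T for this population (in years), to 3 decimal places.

lx = nx/n0 = nx/200: 1, 0.64, 0.46, 0.33, 0.22
lx·mx: 0, 0.64, 0.69, 0.297, 0.176 → R0 = 1.803
x·lx·mx: 0, 0.64, 1.38, 0.891, 0.704 → Σ = 3.615
T = 3.615 / 1.803 = 2.004992… → 2.005

2.005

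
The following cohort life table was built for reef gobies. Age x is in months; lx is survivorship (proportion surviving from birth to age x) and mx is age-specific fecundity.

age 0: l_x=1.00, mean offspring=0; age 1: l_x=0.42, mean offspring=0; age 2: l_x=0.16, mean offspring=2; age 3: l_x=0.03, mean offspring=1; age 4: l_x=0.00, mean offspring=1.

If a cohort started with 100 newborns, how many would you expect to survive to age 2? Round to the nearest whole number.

Expected survivors = N0 · l_2 = 100 × 0.16 = 16 → 16

16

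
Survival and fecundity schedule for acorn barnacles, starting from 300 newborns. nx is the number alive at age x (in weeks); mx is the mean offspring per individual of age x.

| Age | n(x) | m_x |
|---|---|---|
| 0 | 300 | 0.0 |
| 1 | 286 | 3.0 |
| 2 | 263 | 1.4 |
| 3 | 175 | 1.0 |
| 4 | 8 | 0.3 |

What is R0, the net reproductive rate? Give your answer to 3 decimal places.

4.679

lx = nx/n0 = nx/300: 1, 0.95333…, 0.87667…, 0.58333…, 0.02667…
lx·mx by age: 0, 2.86…, 1.227333…, 0.583333…, 0.008…
R0 = Σ lx·mx = 4.678667… → 4.679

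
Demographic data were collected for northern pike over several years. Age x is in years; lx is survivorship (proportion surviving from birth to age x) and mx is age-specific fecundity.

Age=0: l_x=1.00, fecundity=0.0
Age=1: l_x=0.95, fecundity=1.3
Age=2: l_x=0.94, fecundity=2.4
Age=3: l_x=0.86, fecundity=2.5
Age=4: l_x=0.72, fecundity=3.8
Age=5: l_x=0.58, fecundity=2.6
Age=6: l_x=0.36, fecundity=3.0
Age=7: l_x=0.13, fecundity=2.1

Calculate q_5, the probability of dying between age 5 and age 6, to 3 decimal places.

0.379

q_5 = (l_5 − l_6) / l_5 = (0.58 − 0.36) / 0.58
     = 0.22 / 0.58 = 0.37931… → 0.379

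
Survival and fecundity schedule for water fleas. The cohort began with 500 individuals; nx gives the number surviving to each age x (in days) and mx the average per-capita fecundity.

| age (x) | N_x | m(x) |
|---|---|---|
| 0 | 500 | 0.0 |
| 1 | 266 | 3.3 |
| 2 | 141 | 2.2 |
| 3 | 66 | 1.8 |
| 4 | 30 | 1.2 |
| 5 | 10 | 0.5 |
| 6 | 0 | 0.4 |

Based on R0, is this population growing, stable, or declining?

lx = nx/n0 = nx/500: 1, 0.532, 0.282, 0.132, 0.06, 0.02, 0
R0 = Σ lx·mx = 0 + 1.7556 + 0.6204 + 0.2376 + 0.072 + 0.01 + 0 = 2.6956
R0 > 1, so the population is growing.

growing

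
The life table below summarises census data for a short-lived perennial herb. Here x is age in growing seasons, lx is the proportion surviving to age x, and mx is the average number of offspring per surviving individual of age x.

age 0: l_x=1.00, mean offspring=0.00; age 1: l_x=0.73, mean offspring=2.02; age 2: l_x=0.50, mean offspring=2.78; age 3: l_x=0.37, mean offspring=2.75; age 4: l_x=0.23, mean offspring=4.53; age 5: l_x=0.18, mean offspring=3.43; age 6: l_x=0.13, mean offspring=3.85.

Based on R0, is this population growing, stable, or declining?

R0 = Σ lx·mx = 0 + 1.4746 + 1.39 + 1.0175 + 1.0419 + 0.6174 + 0.5005 = 6.0419
R0 > 1, so the population is growing.

growing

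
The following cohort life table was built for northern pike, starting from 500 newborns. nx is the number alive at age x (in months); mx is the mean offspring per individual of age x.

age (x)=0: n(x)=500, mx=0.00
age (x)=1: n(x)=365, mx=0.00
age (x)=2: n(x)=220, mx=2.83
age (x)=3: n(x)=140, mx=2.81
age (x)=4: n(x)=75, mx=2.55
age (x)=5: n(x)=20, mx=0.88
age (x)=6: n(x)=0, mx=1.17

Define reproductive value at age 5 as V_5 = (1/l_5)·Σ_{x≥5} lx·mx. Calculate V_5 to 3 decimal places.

0.880

lx = nx/n0 = nx/500: 1, 0.73, 0.44, 0.28, 0.15, 0.04, 0
lx·mx for x ≥ 5: 0.0352, 0 → sum = 0.0352
V_5 = 0.0352 / l_5 = 0.0352 / 0.04 = 0.88 → 0.880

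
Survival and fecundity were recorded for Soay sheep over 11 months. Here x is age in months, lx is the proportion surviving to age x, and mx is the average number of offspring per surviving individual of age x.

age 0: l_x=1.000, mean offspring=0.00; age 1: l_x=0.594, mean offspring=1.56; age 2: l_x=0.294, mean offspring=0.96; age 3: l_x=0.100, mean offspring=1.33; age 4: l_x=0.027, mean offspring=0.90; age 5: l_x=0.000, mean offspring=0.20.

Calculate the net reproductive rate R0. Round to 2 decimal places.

lx·mx by age: 0, 0.92664, 0.28224, 0.133, 0.0243, 0
R0 = Σ lx·mx = 1.36618 → 1.37

1.37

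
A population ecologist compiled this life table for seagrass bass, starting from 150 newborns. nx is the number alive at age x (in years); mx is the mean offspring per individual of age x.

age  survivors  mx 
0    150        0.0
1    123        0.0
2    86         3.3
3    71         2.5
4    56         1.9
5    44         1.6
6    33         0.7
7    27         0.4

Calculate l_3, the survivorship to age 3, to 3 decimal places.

l_3 = n_3/n_0 = 71/150 = 0.473333… → 0.473

0.473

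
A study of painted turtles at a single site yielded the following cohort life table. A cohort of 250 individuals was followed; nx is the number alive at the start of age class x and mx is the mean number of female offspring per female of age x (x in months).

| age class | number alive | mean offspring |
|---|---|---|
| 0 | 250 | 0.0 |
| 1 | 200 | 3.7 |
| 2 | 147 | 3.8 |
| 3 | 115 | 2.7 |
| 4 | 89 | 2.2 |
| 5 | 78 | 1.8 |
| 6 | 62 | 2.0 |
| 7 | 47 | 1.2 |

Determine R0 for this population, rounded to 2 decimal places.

lx = nx/n0 = nx/250: 1, 0.8, 0.588, 0.46, 0.356, 0.312, 0.248, 0.188
lx·mx by age: 0, 2.96, 2.2344, 1.242, 0.7832, 0.5616, 0.496, 0.2256
R0 = Σ lx·mx = 8.5028 → 8.50

8.50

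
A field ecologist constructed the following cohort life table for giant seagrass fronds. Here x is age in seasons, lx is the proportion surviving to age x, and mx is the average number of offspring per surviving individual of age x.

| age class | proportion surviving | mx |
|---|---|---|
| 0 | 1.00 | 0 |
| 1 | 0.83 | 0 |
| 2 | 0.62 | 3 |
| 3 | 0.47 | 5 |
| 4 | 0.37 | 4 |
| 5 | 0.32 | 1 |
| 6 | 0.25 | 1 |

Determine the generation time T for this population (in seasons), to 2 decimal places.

3.16

lx·mx: 0, 0, 1.86, 2.35, 1.48, 0.32, 0.25 → R0 = 6.26
x·lx·mx: 0, 0, 3.72, 7.05, 5.92, 1.6, 1.5 → Σ = 19.79
T = 19.79 / 6.26 = 3.161342… → 3.16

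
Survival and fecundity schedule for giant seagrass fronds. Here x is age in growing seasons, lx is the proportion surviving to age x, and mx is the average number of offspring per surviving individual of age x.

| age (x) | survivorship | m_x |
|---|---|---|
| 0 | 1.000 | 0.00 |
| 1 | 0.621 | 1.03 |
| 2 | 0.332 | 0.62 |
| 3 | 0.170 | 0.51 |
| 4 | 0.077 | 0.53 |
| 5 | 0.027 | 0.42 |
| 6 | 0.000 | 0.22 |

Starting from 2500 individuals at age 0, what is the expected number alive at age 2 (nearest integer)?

830

Expected survivors = N0 · l_2 = 2500 × 0.332 = 830 → 830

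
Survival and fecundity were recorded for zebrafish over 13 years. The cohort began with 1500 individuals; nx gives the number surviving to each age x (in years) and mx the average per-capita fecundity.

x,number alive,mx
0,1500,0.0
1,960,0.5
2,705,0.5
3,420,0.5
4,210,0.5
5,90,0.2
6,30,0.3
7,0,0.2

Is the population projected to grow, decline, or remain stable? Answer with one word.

declining

lx = nx/n0 = nx/1500: 1, 0.64, 0.47, 0.28, 0.14, 0.06, 0.02, 0
R0 = Σ lx·mx = 0 + 0.32 + 0.235 + 0.14 + 0.07 + 0.012 + 0.006 + 0 = 0.783
R0 < 1, so the population is declining.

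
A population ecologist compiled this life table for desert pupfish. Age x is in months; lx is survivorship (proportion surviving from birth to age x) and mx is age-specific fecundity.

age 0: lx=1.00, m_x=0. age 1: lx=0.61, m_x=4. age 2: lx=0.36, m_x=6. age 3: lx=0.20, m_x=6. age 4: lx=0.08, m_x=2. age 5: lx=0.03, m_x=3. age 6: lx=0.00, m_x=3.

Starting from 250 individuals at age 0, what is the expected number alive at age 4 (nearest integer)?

20

Expected survivors = N0 · l_4 = 250 × 0.08 = 20 → 20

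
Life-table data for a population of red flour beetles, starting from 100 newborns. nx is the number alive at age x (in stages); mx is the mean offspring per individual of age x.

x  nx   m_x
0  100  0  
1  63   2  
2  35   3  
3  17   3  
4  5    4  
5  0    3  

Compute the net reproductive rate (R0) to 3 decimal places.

lx = nx/n0 = nx/100: 1, 0.63, 0.35, 0.17, 0.05, 0
lx·mx by age: 0, 1.26, 1.05, 0.51, 0.2, 0
R0 = Σ lx·mx = 3.02 → 3.020

3.020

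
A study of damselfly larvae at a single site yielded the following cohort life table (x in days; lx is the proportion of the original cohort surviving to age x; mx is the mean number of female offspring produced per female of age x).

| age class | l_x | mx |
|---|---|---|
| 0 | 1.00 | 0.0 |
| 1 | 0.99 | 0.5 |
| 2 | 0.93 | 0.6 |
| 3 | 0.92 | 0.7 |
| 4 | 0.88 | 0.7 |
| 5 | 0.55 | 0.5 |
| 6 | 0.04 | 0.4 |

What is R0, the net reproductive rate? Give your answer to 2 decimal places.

2.60

lx·mx by age: 0, 0.495, 0.558, 0.644, 0.616, 0.275, 0.016
R0 = Σ lx·mx = 2.604 → 2.60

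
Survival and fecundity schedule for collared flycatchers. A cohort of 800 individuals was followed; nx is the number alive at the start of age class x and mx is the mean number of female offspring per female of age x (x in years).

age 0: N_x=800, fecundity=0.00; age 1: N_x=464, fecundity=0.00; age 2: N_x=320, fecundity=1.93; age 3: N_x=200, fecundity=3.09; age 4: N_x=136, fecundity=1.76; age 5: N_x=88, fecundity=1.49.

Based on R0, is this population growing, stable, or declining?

lx = nx/n0 = nx/800: 1, 0.58, 0.4, 0.25, 0.17, 0.11
R0 = Σ lx·mx = 0 + 0 + 0.772 + 0.7725 + 0.2992 + 0.1639 = 2.0076
R0 > 1, so the population is growing.

growing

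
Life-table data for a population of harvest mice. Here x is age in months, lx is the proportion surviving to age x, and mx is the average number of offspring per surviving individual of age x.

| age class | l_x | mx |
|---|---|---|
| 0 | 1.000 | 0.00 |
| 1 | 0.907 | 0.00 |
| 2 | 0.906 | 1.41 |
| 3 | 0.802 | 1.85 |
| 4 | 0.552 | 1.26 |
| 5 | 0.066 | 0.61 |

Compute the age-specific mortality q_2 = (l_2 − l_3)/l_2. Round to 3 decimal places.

q_2 = (l_2 − l_3) / l_2 = (0.906 − 0.802) / 0.906
     = 0.104 / 0.906 = 0.11479… → 0.115

0.115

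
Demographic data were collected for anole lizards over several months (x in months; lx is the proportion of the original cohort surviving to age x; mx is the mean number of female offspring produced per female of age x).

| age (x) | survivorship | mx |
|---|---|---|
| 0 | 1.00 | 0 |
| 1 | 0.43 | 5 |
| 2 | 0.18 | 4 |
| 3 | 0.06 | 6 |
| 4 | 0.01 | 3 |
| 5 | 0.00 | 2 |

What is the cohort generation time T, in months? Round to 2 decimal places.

lx·mx: 0, 2.15, 0.72, 0.36, 0.03, 0 → R0 = 3.26
x·lx·mx: 0, 2.15, 1.44, 1.08, 0.12, 0 → Σ = 4.79
T = 4.79 / 3.26 = 1.469325… → 1.47

1.47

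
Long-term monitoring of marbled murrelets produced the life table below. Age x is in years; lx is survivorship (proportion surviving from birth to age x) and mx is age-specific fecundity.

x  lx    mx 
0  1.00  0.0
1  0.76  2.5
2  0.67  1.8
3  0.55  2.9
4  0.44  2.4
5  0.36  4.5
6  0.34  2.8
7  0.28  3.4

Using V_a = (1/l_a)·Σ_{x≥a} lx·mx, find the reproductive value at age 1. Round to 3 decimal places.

12.212

lx·mx for x ≥ 1: 1.9, 1.206, 1.595, 1.056, 1.62, 0.952, 0.952 → sum = 9.281
V_1 = 9.281 / l_1 = 9.281 / 0.76 = 12.211842… → 12.212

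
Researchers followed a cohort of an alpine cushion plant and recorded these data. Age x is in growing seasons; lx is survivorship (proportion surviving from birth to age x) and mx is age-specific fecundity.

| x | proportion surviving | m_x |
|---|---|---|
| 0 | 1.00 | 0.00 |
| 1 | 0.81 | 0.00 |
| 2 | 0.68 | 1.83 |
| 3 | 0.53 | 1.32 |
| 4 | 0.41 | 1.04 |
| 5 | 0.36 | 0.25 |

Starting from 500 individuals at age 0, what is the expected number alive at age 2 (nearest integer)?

Expected survivors = N0 · l_2 = 500 × 0.68 = 340 → 340

340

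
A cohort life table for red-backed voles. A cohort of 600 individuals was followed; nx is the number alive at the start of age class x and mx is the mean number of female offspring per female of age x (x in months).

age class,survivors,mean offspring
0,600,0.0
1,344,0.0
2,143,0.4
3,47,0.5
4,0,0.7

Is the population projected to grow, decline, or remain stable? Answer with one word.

declining

lx = nx/n0 = nx/600: 1, 0.57333…, 0.23833…, 0.07833…, 0
R0 = Σ lx·mx = 0 + 0 + 0.095333… + 0.039167… + 0 = 0.1345…
R0 < 1, so the population is declining.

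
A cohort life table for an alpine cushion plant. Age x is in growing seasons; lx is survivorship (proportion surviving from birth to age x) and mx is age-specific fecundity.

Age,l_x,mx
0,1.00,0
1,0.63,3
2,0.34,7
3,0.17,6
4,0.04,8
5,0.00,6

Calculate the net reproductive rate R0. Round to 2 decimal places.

lx·mx by age: 0, 1.89, 2.38, 1.02, 0.32, 0
R0 = Σ lx·mx = 5.61 → 5.61

5.61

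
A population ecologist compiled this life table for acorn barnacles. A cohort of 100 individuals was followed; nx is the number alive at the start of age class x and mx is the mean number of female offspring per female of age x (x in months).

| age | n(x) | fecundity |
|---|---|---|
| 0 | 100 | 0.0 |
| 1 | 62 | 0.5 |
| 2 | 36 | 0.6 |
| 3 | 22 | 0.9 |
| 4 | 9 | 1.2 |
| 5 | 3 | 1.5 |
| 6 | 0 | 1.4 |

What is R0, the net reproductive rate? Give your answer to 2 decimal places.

0.88

lx = nx/n0 = nx/100: 1, 0.62, 0.36, 0.22, 0.09, 0.03, 0
lx·mx by age: 0, 0.31, 0.216, 0.198, 0.108, 0.045, 0
R0 = Σ lx·mx = 0.877 → 0.88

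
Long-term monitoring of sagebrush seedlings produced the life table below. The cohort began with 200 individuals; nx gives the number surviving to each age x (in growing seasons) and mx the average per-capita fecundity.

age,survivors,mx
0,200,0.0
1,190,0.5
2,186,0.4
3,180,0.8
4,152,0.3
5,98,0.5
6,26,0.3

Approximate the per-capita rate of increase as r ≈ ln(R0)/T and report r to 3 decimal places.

lx = nx/n0 = nx/200: 1, 0.95, 0.93, 0.9, 0.76, 0.49, 0.13
R0 = Σ lx·mx = 0 + 0.475 + 0.372 + 0.72 + 0.228 + 0.245 + 0.039 = 2.079
Σ x·lx·mx = 5.75; T = 5.75/2.079 = 2.76575…
r ≈ ln(R0)/T = ln(2.079)/2.76575… = 0.26462… → 0.265

0.265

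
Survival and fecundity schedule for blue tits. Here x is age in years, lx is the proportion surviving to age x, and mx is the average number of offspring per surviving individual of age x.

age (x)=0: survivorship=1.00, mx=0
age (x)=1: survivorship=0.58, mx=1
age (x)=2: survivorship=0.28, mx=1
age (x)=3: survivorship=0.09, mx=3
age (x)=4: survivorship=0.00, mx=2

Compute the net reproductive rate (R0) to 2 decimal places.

lx·mx by age: 0, 0.58, 0.28, 0.27, 0
R0 = Σ lx·mx = 1.13 → 1.13

1.13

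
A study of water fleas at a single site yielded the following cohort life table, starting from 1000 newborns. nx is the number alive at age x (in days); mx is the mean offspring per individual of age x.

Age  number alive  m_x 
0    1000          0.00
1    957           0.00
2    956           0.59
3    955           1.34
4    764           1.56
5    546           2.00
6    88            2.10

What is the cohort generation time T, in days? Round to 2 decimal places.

lx = nx/n0 = nx/1000: 1, 0.957, 0.956, 0.955, 0.764, 0.546, 0.088
lx·mx: 0, 0, 0.56404, 1.2797, 1.19184, 1.092, 0.1848 → R0 = 4.31238
x·lx·mx: 0, 0, 1.12808, 3.8391, 4.76736, 5.46, 1.1088 → Σ = 16.30334
T = 16.30334 / 4.31238 = 3.78059… → 3.78

3.78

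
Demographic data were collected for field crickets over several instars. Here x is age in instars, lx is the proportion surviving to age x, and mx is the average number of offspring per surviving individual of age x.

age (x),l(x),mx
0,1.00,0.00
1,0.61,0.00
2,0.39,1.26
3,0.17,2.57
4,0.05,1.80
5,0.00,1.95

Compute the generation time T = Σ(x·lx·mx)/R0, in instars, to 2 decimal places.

lx·mx: 0, 0, 0.4914, 0.4369, 0.09, 0 → R0 = 1.0183
x·lx·mx: 0, 0, 0.9828, 1.3107, 0.36, 0 → Σ = 2.6535
T = 2.6535 / 1.0183 = 2.605814… → 2.61

2.61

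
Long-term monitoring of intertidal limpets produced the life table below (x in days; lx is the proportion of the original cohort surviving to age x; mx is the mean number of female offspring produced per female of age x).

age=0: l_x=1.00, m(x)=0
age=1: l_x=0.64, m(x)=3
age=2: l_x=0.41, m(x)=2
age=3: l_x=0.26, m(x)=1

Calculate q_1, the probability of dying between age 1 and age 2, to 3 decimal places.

0.359

q_1 = (l_1 − l_2) / l_1 = (0.64 − 0.41) / 0.64
     = 0.23 / 0.64 = 0.359375 → 0.359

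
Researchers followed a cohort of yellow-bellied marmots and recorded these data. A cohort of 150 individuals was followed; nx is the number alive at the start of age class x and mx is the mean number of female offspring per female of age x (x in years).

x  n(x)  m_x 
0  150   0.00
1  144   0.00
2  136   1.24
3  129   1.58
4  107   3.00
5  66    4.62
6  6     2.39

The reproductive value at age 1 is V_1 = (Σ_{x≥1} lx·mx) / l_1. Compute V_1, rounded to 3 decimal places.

lx = nx/n0 = nx/150: 1, 0.96, 0.90667…, 0.86, 0.71333…, 0.44, 0.04
lx·mx for x ≥ 1: 0, 1.124267…, 1.3588, 2.14…, 2.0328, 0.0956 → sum = 6.751467…
V_1 = 6.751467… / l_1 = 6.751467… / 0.96 = 7.032778… → 7.033

7.033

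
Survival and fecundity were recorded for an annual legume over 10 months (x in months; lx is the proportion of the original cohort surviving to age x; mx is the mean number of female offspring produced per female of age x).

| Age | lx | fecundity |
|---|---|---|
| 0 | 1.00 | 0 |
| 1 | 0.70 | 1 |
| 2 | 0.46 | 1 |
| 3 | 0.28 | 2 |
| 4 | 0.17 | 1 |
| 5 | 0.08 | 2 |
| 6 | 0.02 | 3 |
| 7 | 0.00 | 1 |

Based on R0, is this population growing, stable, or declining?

growing

R0 = Σ lx·mx = 0 + 0.7 + 0.46 + 0.56 + 0.17 + 0.16 + 0.06 + 0 = 2.11
R0 > 1, so the population is growing.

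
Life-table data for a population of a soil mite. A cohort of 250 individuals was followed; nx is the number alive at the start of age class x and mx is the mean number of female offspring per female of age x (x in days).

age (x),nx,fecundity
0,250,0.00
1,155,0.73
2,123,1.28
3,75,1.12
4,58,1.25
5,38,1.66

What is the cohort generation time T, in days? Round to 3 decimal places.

lx = nx/n0 = nx/250: 1, 0.62, 0.492, 0.3, 0.232, 0.152
lx·mx: 0, 0.4526, 0.62976, 0.336, 0.29, 0.25232 → R0 = 1.96068
x·lx·mx: 0, 0.4526, 1.25952, 1.008, 1.16, 1.2616 → Σ = 5.14172
T = 5.14172 / 1.96068 = 2.622417… → 2.622

2.622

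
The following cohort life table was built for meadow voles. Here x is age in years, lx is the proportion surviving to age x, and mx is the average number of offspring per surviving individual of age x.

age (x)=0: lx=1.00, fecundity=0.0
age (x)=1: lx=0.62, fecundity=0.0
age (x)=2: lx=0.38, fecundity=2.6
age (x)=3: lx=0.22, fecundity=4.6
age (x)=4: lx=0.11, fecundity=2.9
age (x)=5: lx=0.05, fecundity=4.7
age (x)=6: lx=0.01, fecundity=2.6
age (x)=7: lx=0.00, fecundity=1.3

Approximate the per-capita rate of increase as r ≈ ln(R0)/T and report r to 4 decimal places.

0.3209

R0 = Σ lx·mx = 0 + 0 + 0.988 + 1.012 + 0.319 + 0.235 + 0.026 + 0 = 2.58
Σ x·lx·mx = 7.619; T = 7.619/2.58 = 2.9531…
r ≈ ln(R0)/T = ln(2.58)/2.9531… = 0.320947… → 0.3209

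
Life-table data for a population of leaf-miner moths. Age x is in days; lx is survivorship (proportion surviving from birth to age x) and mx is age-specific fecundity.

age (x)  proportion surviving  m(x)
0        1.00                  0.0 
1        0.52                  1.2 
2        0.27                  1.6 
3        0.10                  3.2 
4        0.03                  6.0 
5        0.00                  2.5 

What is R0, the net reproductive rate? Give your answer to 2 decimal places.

lx·mx by age: 0, 0.624, 0.432, 0.32, 0.18, 0
R0 = Σ lx·mx = 1.556 → 1.56

1.56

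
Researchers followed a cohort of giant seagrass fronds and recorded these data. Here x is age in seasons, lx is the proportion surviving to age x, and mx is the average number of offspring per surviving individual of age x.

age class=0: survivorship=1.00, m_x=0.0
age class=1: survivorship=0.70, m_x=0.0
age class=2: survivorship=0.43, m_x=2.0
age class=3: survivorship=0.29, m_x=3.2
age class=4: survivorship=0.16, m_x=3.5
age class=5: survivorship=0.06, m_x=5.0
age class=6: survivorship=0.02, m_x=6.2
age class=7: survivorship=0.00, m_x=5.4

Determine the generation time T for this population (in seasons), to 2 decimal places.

3.24

lx·mx: 0, 0, 0.86, 0.928, 0.56, 0.3, 0.124, 0 → R0 = 2.772
x·lx·mx: 0, 0, 1.72, 2.784, 2.24, 1.5, 0.744, 0 → Σ = 8.988
T = 8.988 / 2.772 = 3.242424… → 3.24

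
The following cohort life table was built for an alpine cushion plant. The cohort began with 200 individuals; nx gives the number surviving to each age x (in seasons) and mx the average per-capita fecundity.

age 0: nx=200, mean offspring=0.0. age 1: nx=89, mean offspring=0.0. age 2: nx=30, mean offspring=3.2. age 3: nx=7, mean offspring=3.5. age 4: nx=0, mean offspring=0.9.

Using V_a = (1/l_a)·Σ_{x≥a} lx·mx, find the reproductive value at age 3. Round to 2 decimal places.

3.50

lx = nx/n0 = nx/200: 1, 0.445, 0.15, 0.035, 0
lx·mx for x ≥ 3: 0.1225, 0 → sum = 0.1225
V_3 = 0.1225 / l_3 = 0.1225 / 0.035 = 3.5 → 3.50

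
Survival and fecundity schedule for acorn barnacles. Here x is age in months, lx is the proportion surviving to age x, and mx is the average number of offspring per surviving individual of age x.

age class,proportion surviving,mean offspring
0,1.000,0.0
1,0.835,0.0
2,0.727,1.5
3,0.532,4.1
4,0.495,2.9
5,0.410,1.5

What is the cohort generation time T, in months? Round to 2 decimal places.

lx·mx: 0, 0, 1.0905, 2.1812, 1.4355, 0.615 → R0 = 5.3222
x·lx·mx: 0, 0, 2.181, 6.5436, 5.742, 3.075 → Σ = 17.5416
T = 17.5416 / 5.3222 = 3.29593… → 3.30

3.30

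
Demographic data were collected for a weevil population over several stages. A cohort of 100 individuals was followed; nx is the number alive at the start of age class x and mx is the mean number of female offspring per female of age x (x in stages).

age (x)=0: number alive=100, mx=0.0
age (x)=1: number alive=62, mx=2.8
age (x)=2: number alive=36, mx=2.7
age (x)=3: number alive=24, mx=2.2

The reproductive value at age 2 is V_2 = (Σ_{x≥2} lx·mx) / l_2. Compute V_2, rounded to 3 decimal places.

4.167

lx = nx/n0 = nx/100: 1, 0.62, 0.36, 0.24
lx·mx for x ≥ 2: 0.972, 0.528 → sum = 1.5
V_2 = 1.5 / l_2 = 1.5 / 0.36 = 4.166667… → 4.167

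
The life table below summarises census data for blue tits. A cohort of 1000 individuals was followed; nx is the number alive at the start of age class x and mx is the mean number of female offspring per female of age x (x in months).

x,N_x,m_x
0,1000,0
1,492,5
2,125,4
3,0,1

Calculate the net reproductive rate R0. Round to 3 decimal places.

lx = nx/n0 = nx/1000: 1, 0.492, 0.125, 0
lx·mx by age: 0, 2.46, 0.5, 0
R0 = Σ lx·mx = 2.96 → 2.960

2.960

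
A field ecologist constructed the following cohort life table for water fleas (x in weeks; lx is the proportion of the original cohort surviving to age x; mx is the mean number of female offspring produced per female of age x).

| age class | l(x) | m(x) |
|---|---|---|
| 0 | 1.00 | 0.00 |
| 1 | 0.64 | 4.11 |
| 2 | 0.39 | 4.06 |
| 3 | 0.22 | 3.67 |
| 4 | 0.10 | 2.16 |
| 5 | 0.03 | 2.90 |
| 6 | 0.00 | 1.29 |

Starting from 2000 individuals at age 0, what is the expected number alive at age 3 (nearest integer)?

Expected survivors = N0 · l_3 = 2000 × 0.22 = 440 → 440

440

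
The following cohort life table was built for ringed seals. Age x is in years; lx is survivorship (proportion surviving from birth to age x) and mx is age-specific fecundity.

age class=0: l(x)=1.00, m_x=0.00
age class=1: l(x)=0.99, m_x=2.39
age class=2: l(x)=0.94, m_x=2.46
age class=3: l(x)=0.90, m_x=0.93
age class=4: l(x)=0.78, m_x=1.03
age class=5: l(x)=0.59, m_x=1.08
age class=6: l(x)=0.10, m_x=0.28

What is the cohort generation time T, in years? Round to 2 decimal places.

lx·mx: 0, 2.3661, 2.3124, 0.837, 0.8034, 0.6372, 0.028 → R0 = 6.9841
x·lx·mx: 0, 2.3661, 4.6248, 2.511, 3.2136, 3.186, 0.168 → Σ = 16.0695
T = 16.0695 / 6.9841 = 2.300869… → 2.30

2.30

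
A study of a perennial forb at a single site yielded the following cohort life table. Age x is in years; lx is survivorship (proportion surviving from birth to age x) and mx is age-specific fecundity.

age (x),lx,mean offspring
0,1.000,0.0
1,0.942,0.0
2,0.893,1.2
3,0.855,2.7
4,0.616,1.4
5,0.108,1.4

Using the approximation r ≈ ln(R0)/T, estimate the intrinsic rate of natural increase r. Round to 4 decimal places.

R0 = Σ lx·mx = 0 + 0 + 1.0716 + 2.3085 + 0.8624 + 0.1512 = 4.3937
Σ x·lx·mx = 13.2743; T = 13.2743/4.3937 = 3.02121…
r ≈ ln(R0)/T = ln(4.3937)/3.02121… = 0.489926… → 0.4899

0.4899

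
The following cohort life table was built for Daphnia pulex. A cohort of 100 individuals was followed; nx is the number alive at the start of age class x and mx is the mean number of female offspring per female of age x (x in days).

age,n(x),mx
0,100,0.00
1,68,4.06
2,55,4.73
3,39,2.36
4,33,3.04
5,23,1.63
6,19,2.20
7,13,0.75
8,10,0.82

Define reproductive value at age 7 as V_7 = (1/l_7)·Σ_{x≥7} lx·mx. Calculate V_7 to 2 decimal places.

1.38

lx = nx/n0 = nx/100: 1, 0.68, 0.55, 0.39, 0.33, 0.23, 0.19, 0.13, 0.1
lx·mx for x ≥ 7: 0.0975, 0.082 → sum = 0.1795
V_7 = 0.1795 / l_7 = 0.1795 / 0.13 = 1.380769… → 1.38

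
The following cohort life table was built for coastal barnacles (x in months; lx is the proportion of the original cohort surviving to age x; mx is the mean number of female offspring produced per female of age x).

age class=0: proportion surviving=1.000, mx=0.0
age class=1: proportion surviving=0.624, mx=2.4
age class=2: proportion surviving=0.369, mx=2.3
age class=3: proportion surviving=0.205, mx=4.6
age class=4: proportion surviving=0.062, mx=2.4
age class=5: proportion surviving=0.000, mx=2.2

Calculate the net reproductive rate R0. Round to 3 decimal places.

lx·mx by age: 0, 1.4976, 0.8487, 0.943, 0.1488, 0
R0 = Σ lx·mx = 3.4381 → 3.438

3.438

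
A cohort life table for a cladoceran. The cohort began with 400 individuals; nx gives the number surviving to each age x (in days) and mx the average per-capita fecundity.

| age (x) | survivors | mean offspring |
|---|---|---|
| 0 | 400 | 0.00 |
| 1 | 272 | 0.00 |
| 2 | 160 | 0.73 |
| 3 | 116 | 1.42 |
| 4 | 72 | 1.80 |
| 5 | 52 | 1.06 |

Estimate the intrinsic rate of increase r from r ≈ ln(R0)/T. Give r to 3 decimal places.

0.047

lx = nx/n0 = nx/400: 1, 0.68, 0.4, 0.29, 0.18, 0.13
R0 = Σ lx·mx = 0 + 0 + 0.292 + 0.4118 + 0.324 + 0.1378 = 1.1656
Σ x·lx·mx = 3.8044; T = 3.8044/1.1656 = 3.2639…
r ≈ ln(R0)/T = ln(1.1656)/3.2639… = 0.04695… → 0.047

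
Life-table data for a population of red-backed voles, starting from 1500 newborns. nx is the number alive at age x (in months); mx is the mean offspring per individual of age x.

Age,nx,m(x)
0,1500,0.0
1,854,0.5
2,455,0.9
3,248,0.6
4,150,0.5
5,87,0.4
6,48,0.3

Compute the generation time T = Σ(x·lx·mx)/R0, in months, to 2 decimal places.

2.03

lx = nx/n0 = nx/1500: 1, 0.56933…, 0.30333…, 0.16533…, 0.1, 0.058, 0.032
lx·mx: 0, 0.284667…, 0.273…, 0.0992…, 0.05, 0.0232, 0.0096 → R0 = 0.739667…
x·lx·mx: 0, 0.284667…, 0.546…, 0.2976…, 0.2, 0.116, 0.0576 → Σ = 1.501867…
T = 1.501867… / 0.739667… = 2.030464… → 2.03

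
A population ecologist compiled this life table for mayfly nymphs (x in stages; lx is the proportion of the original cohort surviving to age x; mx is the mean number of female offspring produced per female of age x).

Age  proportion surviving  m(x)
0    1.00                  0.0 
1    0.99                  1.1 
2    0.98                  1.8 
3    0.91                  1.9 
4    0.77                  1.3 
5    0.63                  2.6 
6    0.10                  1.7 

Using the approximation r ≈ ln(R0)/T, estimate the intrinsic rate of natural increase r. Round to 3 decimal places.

R0 = Σ lx·mx = 0 + 1.089 + 1.764 + 1.729 + 1.001 + 1.638 + 0.17 = 7.391
Σ x·lx·mx = 23.018; T = 23.018/7.391 = 3.11433…
r ≈ ln(R0)/T = ln(7.391)/3.11433… = 0.64228… → 0.642

0.642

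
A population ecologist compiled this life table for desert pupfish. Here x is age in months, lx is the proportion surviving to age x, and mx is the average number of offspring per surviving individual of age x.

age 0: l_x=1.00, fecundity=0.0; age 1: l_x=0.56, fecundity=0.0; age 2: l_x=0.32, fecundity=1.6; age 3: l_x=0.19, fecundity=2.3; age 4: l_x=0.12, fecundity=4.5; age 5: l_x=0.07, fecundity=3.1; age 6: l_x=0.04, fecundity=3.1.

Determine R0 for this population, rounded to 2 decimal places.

1.83

lx·mx by age: 0, 0, 0.512, 0.437, 0.54, 0.217, 0.124
R0 = Σ lx·mx = 1.83 → 1.83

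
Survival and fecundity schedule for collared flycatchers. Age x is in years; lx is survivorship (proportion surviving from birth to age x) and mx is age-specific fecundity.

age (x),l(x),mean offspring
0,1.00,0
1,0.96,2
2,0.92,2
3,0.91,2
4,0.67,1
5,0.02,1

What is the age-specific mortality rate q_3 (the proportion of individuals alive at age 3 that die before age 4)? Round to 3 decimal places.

0.264

q_3 = (l_3 − l_4) / l_3 = (0.91 − 0.67) / 0.91
     = 0.24 / 0.91 = 0.263736… → 0.264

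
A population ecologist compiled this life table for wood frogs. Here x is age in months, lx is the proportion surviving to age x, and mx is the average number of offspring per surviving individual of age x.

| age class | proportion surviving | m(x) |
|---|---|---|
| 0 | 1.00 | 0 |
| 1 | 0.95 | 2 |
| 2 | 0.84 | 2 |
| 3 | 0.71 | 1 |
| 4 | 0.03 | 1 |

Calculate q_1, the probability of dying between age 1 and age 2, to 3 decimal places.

q_1 = (l_1 − l_2) / l_1 = (0.95 − 0.84) / 0.95
     = 0.11 / 0.95 = 0.115789… → 0.116

0.116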